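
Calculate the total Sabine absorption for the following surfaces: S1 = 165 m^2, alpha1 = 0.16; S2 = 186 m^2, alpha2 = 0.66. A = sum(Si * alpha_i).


165 * 0.16 = 26.4
186 * 0.66 = 122.76
A_total = 26.4 + 122.76 = 149.16 m^2


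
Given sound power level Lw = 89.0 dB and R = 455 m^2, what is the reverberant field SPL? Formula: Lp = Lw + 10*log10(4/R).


4/R = 4/455 = 0.00879121
Lp = 89.0 + 10*log10(0.00879121) = 68.44 dB


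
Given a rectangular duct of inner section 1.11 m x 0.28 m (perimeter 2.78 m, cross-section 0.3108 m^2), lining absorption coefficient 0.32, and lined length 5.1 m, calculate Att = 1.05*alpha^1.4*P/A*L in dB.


alpha^1.4 = 0.32^1.4 = 0.202866
Attenuation rate = 1.05 * alpha^1.4 * P / A
= 1.05 * 0.202866 * 2.78 / 0.3108 = 1.9053 dB/m
Total Att = 1.9053 * 5.1 = 9.717 dB


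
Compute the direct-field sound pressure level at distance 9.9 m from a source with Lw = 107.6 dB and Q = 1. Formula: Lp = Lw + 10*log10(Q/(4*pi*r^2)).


4*pi*r^2 = 4*pi*9.9^2 = 1231.63 m^2
Q / (4*pi*r^2) = 1 / 1231.63 = 0.000811932
Lp = 107.6 + 10*log10(0.000811932) = 76.695 dB


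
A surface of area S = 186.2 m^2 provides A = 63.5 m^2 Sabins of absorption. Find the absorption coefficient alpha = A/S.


Absorption coefficient = absorbed power / incident power
alpha = A / S = 63.5 / 186.2 = 0.34103


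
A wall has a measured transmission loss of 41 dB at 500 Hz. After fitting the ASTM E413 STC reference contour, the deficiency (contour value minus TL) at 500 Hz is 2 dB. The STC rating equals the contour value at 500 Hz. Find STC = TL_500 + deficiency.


By ASTM E413, STC = value of the fitted reference contour at 500 Hz.
Contour value at 500 Hz = TL_500 + deficiency = 41 + 2 = 43
STC = 43


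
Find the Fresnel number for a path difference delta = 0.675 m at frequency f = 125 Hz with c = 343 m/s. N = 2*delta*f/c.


N = 2*delta*f/c = 2*delta/lambda, where lambda = c/f
lambda = 343 / 125 = 2.744 m
N = 2 * 0.675 / 2.744 = 0.49198


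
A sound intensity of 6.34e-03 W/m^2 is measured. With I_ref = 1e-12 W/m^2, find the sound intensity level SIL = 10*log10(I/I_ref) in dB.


I / I_ref = 6.34e-03 / 1e-12 = 6.34e+09
SIL = 10 * log10(6.34e+09) = 98.021 dB


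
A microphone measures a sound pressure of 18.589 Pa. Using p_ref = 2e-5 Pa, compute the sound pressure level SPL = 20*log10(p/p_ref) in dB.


p / p_ref = 18.589 / 2e-5 = 929450
SPL = 20 * log10(929450) = 119.36 dB


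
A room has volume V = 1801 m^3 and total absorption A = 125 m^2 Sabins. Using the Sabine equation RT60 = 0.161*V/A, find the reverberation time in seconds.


RT60 = 0.161 * 1801 / 125 = 2.3197 s


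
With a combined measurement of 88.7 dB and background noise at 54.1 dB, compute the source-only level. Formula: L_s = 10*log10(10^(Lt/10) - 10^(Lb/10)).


10^(88.7/10) = 7.4131e+08
10^(54.1/10) = 257040
Difference = 7.4131e+08 - 257040 = 7.41053e+08
L_source = 10*log10(7.41053e+08) = 88.698 dB


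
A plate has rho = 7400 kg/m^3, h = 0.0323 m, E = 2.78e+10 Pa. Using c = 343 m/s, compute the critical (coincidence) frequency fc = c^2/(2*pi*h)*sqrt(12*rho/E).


12*rho/E = 12*7400/2.78e+10 = 3.19424e-06
sqrt(12*rho/E) = sqrt(3.19424e-06) = 0.00178724
c^2/(2*pi*h) = 343^2/(2*pi*0.0323) = 579703
fc = 579703 * 0.00178724 = 1036.1 Hz


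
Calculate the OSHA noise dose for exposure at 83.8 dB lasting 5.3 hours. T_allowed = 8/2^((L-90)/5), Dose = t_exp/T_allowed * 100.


T_allowed = 8 / 2^((83.8 - 90)/5) = 18.8959 hr
Dose = 5.3 / 18.8959 * 100 = 28.048 %


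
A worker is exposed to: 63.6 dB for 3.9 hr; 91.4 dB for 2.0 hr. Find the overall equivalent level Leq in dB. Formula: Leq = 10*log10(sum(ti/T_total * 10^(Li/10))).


T_total = 3.9 + 2.0 = 5.9 hr
(3.9/5.9) * 10^(63.6/10) = 1.5143e+06
(2.0/5.9) * 10^(91.4/10) = 4.67927e+08
Sum = 1.5143e+06 + 4.67927e+08 = 4.69441e+08
Leq = 10*log10(4.69441e+08) = 86.716 dB


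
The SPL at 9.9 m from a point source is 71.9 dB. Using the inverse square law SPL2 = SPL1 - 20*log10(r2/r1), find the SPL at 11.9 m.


r2/r1 = 11.9/9.9 = 1.20202
Correction = 20*log10(1.20202) = 1.59823 dB
SPL2 = 71.9 - 1.59823 = 70.302 dB


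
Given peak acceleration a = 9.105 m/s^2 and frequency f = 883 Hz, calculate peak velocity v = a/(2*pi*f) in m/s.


omega = 2*pi*f = 2*pi*883 = 5548.05 rad/s
v = a / omega = 9.105 / 5548.05 = 0.0016411 m/s


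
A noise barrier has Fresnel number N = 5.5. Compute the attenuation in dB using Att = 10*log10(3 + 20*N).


3 + 20*N = 3 + 20*5.5 = 113
Att = 10*log10(113) = 20.531 dB


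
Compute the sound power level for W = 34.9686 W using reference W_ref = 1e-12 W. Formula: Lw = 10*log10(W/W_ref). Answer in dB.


W / W_ref = 34.9686 / 1e-12 = 3.49686e+13
Lw = 10 * log10(3.49686e+13) = 135.44 dB


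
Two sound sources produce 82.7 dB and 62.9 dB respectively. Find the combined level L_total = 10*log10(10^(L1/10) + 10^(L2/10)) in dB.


10^(82.7/10) = 1.86209e+08
10^(62.9/10) = 1.94984e+06
Sum = 1.86209e+08 + 1.94984e+06 = 1.88159e+08
L_total = 10*log10(1.88159e+08) = 82.745 dB


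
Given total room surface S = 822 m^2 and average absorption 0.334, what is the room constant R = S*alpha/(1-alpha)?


R = 822 * 0.334 / (1 - 0.334) = 412.23 m^2


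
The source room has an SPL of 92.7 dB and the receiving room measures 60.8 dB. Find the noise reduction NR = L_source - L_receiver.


NR = L_source - L_receiver (difference between source and receiving room levels)
NR = 92.7 - 60.8 = 31.9 dB


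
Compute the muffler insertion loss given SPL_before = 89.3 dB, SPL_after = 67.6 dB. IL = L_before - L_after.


Insertion loss = SPL without muffler - SPL with muffler
IL = 89.3 - 67.6 = 21.7 dB


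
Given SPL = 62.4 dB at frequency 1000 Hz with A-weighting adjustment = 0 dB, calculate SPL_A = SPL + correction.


A-weighting table: 1000 Hz -> 0 dB correction
SPL_A = SPL + correction = 62.4 + (0) = 62.4 dBA


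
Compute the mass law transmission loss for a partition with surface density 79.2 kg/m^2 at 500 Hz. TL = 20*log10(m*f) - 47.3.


m * f = 79.2 * 500 = 39600
20*log10(39600) = 91.9539 dB
TL = 91.9539 - 47.3 = 44.654 dB


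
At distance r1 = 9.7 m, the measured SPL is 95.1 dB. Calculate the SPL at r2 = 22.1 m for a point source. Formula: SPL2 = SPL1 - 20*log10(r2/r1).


r2/r1 = 22.1/9.7 = 2.27835
Correction = 20*log10(2.27835) = 7.15241 dB
SPL2 = 95.1 - 7.15241 = 87.948 dB


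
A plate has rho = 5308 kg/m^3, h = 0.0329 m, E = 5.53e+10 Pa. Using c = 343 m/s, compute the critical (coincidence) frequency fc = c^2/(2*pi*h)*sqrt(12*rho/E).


12*rho/E = 12*5308/5.53e+10 = 1.15183e-06
sqrt(12*rho/E) = sqrt(1.15183e-06) = 0.00107323
c^2/(2*pi*h) = 343^2/(2*pi*0.0329) = 569131
fc = 569131 * 0.00107323 = 610.81 Hz


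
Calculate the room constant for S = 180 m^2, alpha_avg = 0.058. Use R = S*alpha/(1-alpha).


R = 180 * 0.058 / (1 - 0.058) = 11.083 m^2


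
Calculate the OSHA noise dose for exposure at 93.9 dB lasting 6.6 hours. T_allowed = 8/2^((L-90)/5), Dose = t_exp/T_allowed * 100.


T_allowed = 8 / 2^((93.9 - 90)/5) = 4.65893 hr
Dose = 6.6 / 4.65893 * 100 = 141.66 %


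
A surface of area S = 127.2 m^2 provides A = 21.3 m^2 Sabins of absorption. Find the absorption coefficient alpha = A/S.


Absorption coefficient = absorbed power / incident power
alpha = A / S = 21.3 / 127.2 = 0.16745


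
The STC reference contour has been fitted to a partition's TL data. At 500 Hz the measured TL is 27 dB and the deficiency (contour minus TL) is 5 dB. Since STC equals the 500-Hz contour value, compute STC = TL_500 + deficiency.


By ASTM E413, STC = value of the fitted reference contour at 500 Hz.
Contour value at 500 Hz = TL_500 + deficiency = 27 + 5 = 32
STC = 32


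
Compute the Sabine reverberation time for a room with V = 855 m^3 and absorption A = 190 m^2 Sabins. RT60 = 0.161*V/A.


RT60 = 0.161 * 855 / 190 = 0.7245 s


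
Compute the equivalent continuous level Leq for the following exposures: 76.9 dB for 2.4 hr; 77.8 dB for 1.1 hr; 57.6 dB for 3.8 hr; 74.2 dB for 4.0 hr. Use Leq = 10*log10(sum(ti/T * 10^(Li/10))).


T_total = 2.4 + 1.1 + 3.8 + 4.0 = 11.3 hr
(2.4/11.3) * 10^(76.9/10) = 1.04024e+07
(1.1/11.3) * 10^(77.8/10) = 5.86562e+06
(3.8/11.3) * 10^(57.6/10) = 193511
(4.0/11.3) * 10^(74.2/10) = 9.31068e+06
Sum = 1.04024e+07 + 5.86562e+06 + 193511 + 9.31068e+06 = 2.57722e+07
Leq = 10*log10(2.57722e+07) = 74.112 dB


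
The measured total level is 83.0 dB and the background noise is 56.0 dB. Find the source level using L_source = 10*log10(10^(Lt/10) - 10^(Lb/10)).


10^(83.0/10) = 1.99526e+08
10^(56.0/10) = 398107
Difference = 1.99526e+08 - 398107 = 1.99128e+08
L_source = 10*log10(1.99128e+08) = 82.991 dB


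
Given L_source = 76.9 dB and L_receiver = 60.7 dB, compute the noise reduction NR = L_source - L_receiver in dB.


NR = L_source - L_receiver (difference between source and receiving room levels)
NR = 76.9 - 60.7 = 16.2 dB


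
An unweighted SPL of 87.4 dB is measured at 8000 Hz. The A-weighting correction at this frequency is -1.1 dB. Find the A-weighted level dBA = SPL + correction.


A-weighting table: 8000 Hz -> -1.1 dB correction
SPL_A = SPL + correction = 87.4 + (-1.1) = 86.3 dBA


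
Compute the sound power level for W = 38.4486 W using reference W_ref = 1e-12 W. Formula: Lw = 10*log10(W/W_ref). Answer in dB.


W / W_ref = 38.4486 / 1e-12 = 3.84486e+13
Lw = 10 * log10(3.84486e+13) = 135.85 dB


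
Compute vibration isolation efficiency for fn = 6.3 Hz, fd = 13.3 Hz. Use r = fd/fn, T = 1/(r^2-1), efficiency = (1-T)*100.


r = 13.3 / 6.3 = 2.11111
r^2 - 1 = 2.11111^2 - 1 = 3.45679
T = 1/3.45679 = 0.289286
Efficiency = (1 - 0.289286)*100 = 71.071 %


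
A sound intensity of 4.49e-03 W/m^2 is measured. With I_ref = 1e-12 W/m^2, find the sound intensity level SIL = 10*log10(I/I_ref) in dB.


I / I_ref = 4.49e-03 / 1e-12 = 4.49e+09
SIL = 10 * log10(4.49e+09) = 96.522 dB


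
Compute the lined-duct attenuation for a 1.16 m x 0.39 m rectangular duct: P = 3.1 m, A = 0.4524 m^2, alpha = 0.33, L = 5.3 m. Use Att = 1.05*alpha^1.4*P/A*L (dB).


alpha^1.4 = 0.33^1.4 = 0.211797
Attenuation rate = 1.05 * alpha^1.4 * P / A
= 1.05 * 0.211797 * 3.1 / 0.4524 = 1.52387 dB/m
Total Att = 1.52387 * 5.3 = 8.0765 dB


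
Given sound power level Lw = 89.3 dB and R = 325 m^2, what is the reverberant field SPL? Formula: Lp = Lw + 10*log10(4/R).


4/R = 4/325 = 0.0123077
Lp = 89.3 + 10*log10(0.0123077) = 70.202 dB


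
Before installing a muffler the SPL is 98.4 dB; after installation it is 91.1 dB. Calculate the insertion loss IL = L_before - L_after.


Insertion loss = SPL without muffler - SPL with muffler
IL = 98.4 - 91.1 = 7.3 dB


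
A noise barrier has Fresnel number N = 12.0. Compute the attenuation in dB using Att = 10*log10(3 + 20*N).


3 + 20*N = 3 + 20*12.0 = 243
Att = 10*log10(243) = 23.856 dB


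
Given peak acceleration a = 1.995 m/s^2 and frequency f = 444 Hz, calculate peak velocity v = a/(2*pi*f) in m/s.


omega = 2*pi*f = 2*pi*444 = 2789.73 rad/s
v = a / omega = 1.995 / 2789.73 = 0.00071512 m/s


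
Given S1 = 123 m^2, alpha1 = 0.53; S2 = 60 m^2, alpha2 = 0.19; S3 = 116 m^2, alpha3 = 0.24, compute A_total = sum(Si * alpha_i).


123 * 0.53 = 65.19
60 * 0.19 = 11.4
116 * 0.24 = 27.84
A_total = 65.19 + 11.4 + 27.84 = 104.43 m^2


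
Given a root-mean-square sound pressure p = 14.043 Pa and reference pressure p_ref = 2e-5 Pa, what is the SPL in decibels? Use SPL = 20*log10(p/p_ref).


p / p_ref = 14.043 / 2e-5 = 702150
SPL = 20 * log10(702150) = 116.93 dB


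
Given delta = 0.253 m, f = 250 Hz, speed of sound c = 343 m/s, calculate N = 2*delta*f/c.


N = 2*delta*f/c = 2*delta/lambda, where lambda = c/f
lambda = 343 / 250 = 1.372 m
N = 2 * 0.253 / 1.372 = 0.3688


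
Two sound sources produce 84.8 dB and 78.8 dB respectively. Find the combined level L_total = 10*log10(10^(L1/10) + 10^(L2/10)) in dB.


10^(84.8/10) = 3.01995e+08
10^(78.8/10) = 7.58578e+07
Sum = 3.01995e+08 + 7.58578e+07 = 3.77853e+08
L_total = 10*log10(3.77853e+08) = 85.773 dB


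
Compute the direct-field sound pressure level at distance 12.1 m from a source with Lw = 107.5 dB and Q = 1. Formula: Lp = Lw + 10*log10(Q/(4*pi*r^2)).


4*pi*r^2 = 4*pi*12.1^2 = 1839.84 m^2
Q / (4*pi*r^2) = 1 / 1839.84 = 0.000543526
Lp = 107.5 + 10*log10(0.000543526) = 74.852 dB


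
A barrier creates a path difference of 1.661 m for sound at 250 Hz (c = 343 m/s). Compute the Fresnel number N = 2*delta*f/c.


N = 2*delta*f/c = 2*delta/lambda, where lambda = c/f
lambda = 343 / 250 = 1.372 m
N = 2 * 1.661 / 1.372 = 2.4213


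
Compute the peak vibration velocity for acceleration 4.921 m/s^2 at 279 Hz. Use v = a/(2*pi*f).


omega = 2*pi*f = 2*pi*279 = 1753.01 rad/s
v = a / omega = 4.921 / 1753.01 = 0.0028072 m/s


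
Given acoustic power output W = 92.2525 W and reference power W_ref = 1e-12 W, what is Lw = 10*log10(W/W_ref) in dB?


W / W_ref = 92.2525 / 1e-12 = 9.22525e+13
Lw = 10 * log10(9.22525e+13) = 139.65 dB


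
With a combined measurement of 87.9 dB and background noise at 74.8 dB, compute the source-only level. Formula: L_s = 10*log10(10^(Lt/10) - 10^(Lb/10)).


10^(87.9/10) = 6.16595e+08
10^(74.8/10) = 3.01995e+07
Difference = 6.16595e+08 - 3.01995e+07 = 5.86396e+08
L_source = 10*log10(5.86396e+08) = 87.682 dB


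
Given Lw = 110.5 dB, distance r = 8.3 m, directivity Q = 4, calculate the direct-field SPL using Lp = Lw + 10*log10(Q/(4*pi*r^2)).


4*pi*r^2 = 4*pi*8.3^2 = 865.697 m^2
Q / (4*pi*r^2) = 4 / 865.697 = 0.00462055
Lp = 110.5 + 10*log10(0.00462055) = 87.147 dB


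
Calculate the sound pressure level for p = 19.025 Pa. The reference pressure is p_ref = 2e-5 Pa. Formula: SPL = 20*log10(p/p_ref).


p / p_ref = 19.025 / 2e-5 = 951250
SPL = 20 * log10(951250) = 119.57 dB


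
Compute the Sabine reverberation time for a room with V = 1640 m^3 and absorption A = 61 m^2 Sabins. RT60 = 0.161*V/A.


RT60 = 0.161 * 1640 / 61 = 4.3285 s


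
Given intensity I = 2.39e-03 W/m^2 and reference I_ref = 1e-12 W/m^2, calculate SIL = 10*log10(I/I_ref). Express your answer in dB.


I / I_ref = 2.39e-03 / 1e-12 = 2.39e+09
SIL = 10 * log10(2.39e+09) = 93.784 dB


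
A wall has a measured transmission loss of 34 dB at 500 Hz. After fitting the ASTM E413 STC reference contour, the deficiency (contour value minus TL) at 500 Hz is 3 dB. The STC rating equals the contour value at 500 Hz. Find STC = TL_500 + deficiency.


By ASTM E413, STC = value of the fitted reference contour at 500 Hz.
Contour value at 500 Hz = TL_500 + deficiency = 34 + 3 = 37
STC = 37


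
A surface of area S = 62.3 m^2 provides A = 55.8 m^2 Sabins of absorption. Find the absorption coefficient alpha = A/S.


Absorption coefficient = absorbed power / incident power
alpha = A / S = 55.8 / 62.3 = 0.89567


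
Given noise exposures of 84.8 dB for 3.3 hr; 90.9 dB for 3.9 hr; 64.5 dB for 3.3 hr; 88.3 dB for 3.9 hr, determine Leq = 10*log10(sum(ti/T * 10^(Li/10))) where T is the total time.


T_total = 3.3 + 3.9 + 3.3 + 3.9 = 14.4 hr
(3.3/14.4) * 10^(84.8/10) = 6.92072e+07
(3.9/14.4) * 10^(90.9/10) = 3.33198e+08
(3.3/14.4) * 10^(64.5/10) = 645879
(3.9/14.4) * 10^(88.3/10) = 1.83106e+08
Sum = 6.92072e+07 + 3.33198e+08 + 645879 + 1.83106e+08 = 5.86157e+08
Leq = 10*log10(5.86157e+08) = 87.68 dB


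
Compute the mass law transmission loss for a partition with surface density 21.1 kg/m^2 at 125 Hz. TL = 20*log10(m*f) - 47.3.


m * f = 21.1 * 125 = 2637.5
20*log10(2637.5) = 68.4238 dB
TL = 68.4238 - 47.3 = 21.124 dB


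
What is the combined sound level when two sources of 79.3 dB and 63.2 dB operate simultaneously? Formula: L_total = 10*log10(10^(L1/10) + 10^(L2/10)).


10^(79.3/10) = 8.51138e+07
10^(63.2/10) = 2.0893e+06
Sum = 8.51138e+07 + 2.0893e+06 = 8.72031e+07
L_total = 10*log10(8.72031e+07) = 79.405 dB


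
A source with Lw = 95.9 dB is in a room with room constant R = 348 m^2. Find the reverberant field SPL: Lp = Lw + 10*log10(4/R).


4/R = 4/348 = 0.0114943
Lp = 95.9 + 10*log10(0.0114943) = 76.505 dB


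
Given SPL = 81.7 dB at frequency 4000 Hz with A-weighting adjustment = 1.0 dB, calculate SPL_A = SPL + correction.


A-weighting table: 4000 Hz -> 1.0 dB correction
SPL_A = SPL + correction = 81.7 + (1.0) = 82.7 dBA


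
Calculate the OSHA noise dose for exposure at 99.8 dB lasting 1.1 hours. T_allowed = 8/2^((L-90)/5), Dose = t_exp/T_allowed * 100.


T_allowed = 8 / 2^((99.8 - 90)/5) = 2.05623 hr
Dose = 1.1 / 2.05623 * 100 = 53.496 %


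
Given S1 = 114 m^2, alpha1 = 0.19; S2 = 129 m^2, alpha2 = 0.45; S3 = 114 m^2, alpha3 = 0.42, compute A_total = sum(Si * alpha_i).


114 * 0.19 = 21.66
129 * 0.45 = 58.05
114 * 0.42 = 47.88
A_total = 21.66 + 58.05 + 47.88 = 127.59 m^2


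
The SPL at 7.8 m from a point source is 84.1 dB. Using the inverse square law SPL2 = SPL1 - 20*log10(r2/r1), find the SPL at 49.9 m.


r2/r1 = 49.9/7.8 = 6.39744
Correction = 20*log10(6.39744) = 16.1201 dB
SPL2 = 84.1 - 16.1201 = 67.98 dB


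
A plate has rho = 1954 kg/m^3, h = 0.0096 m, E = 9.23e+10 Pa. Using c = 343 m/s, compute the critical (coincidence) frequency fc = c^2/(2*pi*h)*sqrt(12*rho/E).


12*rho/E = 12*1954/9.23e+10 = 2.54041e-07
sqrt(12*rho/E) = sqrt(2.54041e-07) = 0.000504025
c^2/(2*pi*h) = 343^2/(2*pi*0.0096) = 1.95046e+06
fc = 1.95046e+06 * 0.000504025 = 983.08 Hz


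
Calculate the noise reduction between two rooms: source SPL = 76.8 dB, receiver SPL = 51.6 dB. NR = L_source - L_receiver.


NR = L_source - L_receiver (difference between source and receiving room levels)
NR = 76.8 - 51.6 = 25.2 dB


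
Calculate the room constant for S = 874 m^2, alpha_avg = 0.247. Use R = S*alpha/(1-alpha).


R = 874 * 0.247 / (1 - 0.247) = 286.69 m^2


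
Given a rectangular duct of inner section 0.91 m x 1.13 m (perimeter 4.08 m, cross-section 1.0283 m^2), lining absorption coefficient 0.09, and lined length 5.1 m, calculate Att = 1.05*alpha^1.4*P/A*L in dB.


alpha^1.4 = 0.09^1.4 = 0.034351
Attenuation rate = 1.05 * alpha^1.4 * P / A
= 1.05 * 0.034351 * 4.08 / 1.0283 = 0.14311 dB/m
Total Att = 0.14311 * 5.1 = 0.72986 dB


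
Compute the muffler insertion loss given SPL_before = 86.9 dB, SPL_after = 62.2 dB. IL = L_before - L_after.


Insertion loss = SPL without muffler - SPL with muffler
IL = 86.9 - 62.2 = 24.7 dB


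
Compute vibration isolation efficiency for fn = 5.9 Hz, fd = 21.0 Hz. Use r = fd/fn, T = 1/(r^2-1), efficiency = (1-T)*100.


r = 21.0 / 5.9 = 3.55932
r^2 - 1 = 3.55932^2 - 1 = 11.6688
T = 1/11.6688 = 0.0856986
Efficiency = (1 - 0.0856986)*100 = 91.43 %


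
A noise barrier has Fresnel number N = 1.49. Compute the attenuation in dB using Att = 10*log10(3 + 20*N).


3 + 20*N = 3 + 20*1.49 = 32.8
Att = 10*log10(32.8) = 15.159 dB


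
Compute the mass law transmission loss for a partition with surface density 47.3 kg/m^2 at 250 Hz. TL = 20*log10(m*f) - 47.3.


m * f = 47.3 * 250 = 11825
20*log10(11825) = 81.456 dB
TL = 81.456 - 47.3 = 34.156 dB


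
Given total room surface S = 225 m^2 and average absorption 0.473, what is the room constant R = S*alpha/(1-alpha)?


R = 225 * 0.473 / (1 - 0.473) = 201.94 m^2


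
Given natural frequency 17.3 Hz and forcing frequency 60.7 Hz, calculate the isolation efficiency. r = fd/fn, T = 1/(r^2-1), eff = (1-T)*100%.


r = 60.7 / 17.3 = 3.50867
r^2 - 1 = 3.50867^2 - 1 = 11.3108
T = 1/11.3108 = 0.0884111
Efficiency = (1 - 0.0884111)*100 = 91.159 %


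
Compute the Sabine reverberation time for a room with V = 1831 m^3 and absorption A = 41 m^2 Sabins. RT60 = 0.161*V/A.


RT60 = 0.161 * 1831 / 41 = 7.19 s


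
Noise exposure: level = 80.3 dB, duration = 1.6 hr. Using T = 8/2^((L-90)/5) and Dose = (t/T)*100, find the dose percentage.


T_allowed = 8 / 2^((80.3 - 90)/5) = 30.6965 hr
Dose = 1.6 / 30.6965 * 100 = 5.2123 %


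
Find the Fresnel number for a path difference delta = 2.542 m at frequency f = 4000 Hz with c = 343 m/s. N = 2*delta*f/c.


N = 2*delta*f/c = 2*delta/lambda, where lambda = c/f
lambda = 343 / 4000 = 0.08575 m
N = 2 * 2.542 / 0.08575 = 59.289


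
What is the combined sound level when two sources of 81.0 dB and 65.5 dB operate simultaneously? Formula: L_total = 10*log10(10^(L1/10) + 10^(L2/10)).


10^(81.0/10) = 1.25893e+08
10^(65.5/10) = 3.54813e+06
Sum = 1.25893e+08 + 3.54813e+06 = 1.29441e+08
L_total = 10*log10(1.29441e+08) = 81.121 dB


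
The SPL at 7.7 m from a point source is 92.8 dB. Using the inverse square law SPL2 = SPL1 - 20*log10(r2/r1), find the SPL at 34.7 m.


r2/r1 = 34.7/7.7 = 4.50649
Correction = 20*log10(4.50649) = 13.0768 dB
SPL2 = 92.8 - 13.0768 = 79.723 dB


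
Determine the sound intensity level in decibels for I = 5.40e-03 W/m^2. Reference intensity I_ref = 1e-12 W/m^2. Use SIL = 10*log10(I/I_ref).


I / I_ref = 5.40e-03 / 1e-12 = 5.4e+09
SIL = 10 * log10(5.4e+09) = 97.324 dB


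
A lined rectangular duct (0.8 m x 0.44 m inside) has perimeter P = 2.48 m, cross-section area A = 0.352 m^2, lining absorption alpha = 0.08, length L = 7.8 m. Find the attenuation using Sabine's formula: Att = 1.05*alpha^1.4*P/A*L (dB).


alpha^1.4 = 0.08^1.4 = 0.029129
Attenuation rate = 1.05 * alpha^1.4 * P / A
= 1.05 * 0.029129 * 2.48 / 0.352 = 0.215488 dB/m
Total Att = 0.215488 * 7.8 = 1.6808 dB


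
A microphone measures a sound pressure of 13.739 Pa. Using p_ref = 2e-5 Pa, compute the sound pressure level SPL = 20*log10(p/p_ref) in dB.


p / p_ref = 13.739 / 2e-5 = 686950
SPL = 20 * log10(686950) = 116.74 dB


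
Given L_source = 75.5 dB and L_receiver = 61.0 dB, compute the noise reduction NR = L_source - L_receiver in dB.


NR = L_source - L_receiver (difference between source and receiving room levels)
NR = 75.5 - 61.0 = 14.5 dB


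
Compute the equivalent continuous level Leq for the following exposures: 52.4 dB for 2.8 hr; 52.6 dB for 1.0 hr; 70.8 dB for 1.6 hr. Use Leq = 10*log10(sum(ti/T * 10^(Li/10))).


T_total = 2.8 + 1.0 + 1.6 = 5.4 hr
(2.8/5.4) * 10^(52.4/10) = 90108.2
(1.0/5.4) * 10^(52.6/10) = 33698.2
(1.6/5.4) * 10^(70.8/10) = 3.56226e+06
Sum = 90108.2 + 33698.2 + 3.56226e+06 = 3.68607e+06
Leq = 10*log10(3.68607e+06) = 65.666 dB


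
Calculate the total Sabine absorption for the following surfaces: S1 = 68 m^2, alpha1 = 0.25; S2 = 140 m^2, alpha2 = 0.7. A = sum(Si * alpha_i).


68 * 0.25 = 17
140 * 0.7 = 98
A_total = 17 + 98 = 115 m^2


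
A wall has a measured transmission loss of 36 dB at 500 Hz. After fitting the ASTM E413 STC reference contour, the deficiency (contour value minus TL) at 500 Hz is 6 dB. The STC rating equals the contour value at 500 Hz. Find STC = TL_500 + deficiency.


By ASTM E413, STC = value of the fitted reference contour at 500 Hz.
Contour value at 500 Hz = TL_500 + deficiency = 36 + 6 = 42
STC = 42


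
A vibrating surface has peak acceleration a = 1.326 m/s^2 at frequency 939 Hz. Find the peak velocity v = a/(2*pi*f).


omega = 2*pi*f = 2*pi*939 = 5899.91 rad/s
v = a / omega = 1.326 / 5899.91 = 0.00022475 m/s


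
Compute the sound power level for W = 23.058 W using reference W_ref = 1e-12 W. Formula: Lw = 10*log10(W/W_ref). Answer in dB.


W / W_ref = 23.058 / 1e-12 = 2.3058e+13
Lw = 10 * log10(2.3058e+13) = 133.63 dB


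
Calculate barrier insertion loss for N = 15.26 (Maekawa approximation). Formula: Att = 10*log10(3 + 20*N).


3 + 20*N = 3 + 20*15.26 = 308.2
Att = 10*log10(308.2) = 24.888 dB


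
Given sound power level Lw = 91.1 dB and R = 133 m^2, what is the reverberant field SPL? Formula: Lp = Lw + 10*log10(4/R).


4/R = 4/133 = 0.0300752
Lp = 91.1 + 10*log10(0.0300752) = 75.882 dB


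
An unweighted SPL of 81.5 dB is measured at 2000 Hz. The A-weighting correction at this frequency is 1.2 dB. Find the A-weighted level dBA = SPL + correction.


A-weighting table: 2000 Hz -> 1.2 dB correction
SPL_A = SPL + correction = 81.5 + (1.2) = 82.7 dBA


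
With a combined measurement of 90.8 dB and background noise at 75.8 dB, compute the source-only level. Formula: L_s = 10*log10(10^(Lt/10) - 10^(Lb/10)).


10^(90.8/10) = 1.20226e+09
10^(75.8/10) = 3.80189e+07
Difference = 1.20226e+09 - 3.80189e+07 = 1.16424e+09
L_source = 10*log10(1.16424e+09) = 90.66 dB


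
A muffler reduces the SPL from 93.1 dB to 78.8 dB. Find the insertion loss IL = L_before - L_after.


Insertion loss = SPL without muffler - SPL with muffler
IL = 93.1 - 78.8 = 14.3 dB


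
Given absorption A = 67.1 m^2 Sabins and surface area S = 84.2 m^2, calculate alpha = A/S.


Absorption coefficient = absorbed power / incident power
alpha = A / S = 67.1 / 84.2 = 0.79691


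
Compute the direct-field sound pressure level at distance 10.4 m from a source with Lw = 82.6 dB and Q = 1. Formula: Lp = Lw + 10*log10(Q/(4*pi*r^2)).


4*pi*r^2 = 4*pi*10.4^2 = 1359.18 m^2
Q / (4*pi*r^2) = 1 / 1359.18 = 0.000735738
Lp = 82.6 + 10*log10(0.000735738) = 51.267 dB


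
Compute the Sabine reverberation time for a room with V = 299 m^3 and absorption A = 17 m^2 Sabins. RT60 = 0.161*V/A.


RT60 = 0.161 * 299 / 17 = 2.8317 s


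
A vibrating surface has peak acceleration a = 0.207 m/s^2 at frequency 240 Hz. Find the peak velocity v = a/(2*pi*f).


omega = 2*pi*f = 2*pi*240 = 1507.96 rad/s
v = a / omega = 0.207 / 1507.96 = 0.00013727 m/s


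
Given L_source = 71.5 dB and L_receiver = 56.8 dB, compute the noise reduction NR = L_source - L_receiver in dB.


NR = L_source - L_receiver (difference between source and receiving room levels)
NR = 71.5 - 56.8 = 14.7 dB


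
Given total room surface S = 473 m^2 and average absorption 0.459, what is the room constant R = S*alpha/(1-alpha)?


R = 473 * 0.459 / (1 - 0.459) = 401.31 m^2


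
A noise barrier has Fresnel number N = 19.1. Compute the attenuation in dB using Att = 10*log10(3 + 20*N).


3 + 20*N = 3 + 20*19.1 = 385
Att = 10*log10(385) = 25.855 dB


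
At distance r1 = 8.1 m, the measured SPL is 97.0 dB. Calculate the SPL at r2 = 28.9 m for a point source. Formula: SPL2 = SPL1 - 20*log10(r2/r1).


r2/r1 = 28.9/8.1 = 3.5679
Correction = 20*log10(3.5679) = 11.0483 dB
SPL2 = 97.0 - 11.0483 = 85.952 dB


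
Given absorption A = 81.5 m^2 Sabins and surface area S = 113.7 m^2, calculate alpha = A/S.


Absorption coefficient = absorbed power / incident power
alpha = A / S = 81.5 / 113.7 = 0.7168


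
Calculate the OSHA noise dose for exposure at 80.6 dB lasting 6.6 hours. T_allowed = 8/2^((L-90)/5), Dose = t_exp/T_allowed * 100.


T_allowed = 8 / 2^((80.6 - 90)/5) = 29.446 hr
Dose = 6.6 / 29.446 * 100 = 22.414 %


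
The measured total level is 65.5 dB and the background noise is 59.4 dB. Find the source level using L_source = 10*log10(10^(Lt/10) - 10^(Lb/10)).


10^(65.5/10) = 3.54813e+06
10^(59.4/10) = 870964
Difference = 3.54813e+06 - 870964 = 2.67717e+06
L_source = 10*log10(2.67717e+06) = 64.277 dB


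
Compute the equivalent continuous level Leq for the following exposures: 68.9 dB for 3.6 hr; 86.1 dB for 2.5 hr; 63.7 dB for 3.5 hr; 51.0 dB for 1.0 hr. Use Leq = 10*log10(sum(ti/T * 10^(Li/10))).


T_total = 3.6 + 2.5 + 3.5 + 1.0 = 10.6 hr
(3.6/10.6) * 10^(68.9/10) = 2.63631e+06
(2.5/10.6) * 10^(86.1/10) = 9.60803e+07
(3.5/10.6) * 10^(63.7/10) = 774038
(1.0/10.6) * 10^(51.0/10) = 11876.7
Sum = 2.63631e+06 + 9.60803e+07 + 774038 + 11876.7 = 9.95025e+07
Leq = 10*log10(9.95025e+07) = 79.978 dB


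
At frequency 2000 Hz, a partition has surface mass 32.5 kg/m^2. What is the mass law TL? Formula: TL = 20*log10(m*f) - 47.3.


m * f = 32.5 * 2000 = 65000
20*log10(65000) = 96.2583 dB
TL = 96.2583 - 47.3 = 48.958 dB


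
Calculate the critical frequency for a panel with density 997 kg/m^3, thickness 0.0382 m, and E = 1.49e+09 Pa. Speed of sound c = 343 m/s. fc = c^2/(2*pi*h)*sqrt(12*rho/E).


12*rho/E = 12*997/1.49e+09 = 8.02953e-06
sqrt(12*rho/E) = sqrt(8.02953e-06) = 0.00283364
c^2/(2*pi*h) = 343^2/(2*pi*0.0382) = 490168
fc = 490168 * 0.00283364 = 1389 Hz


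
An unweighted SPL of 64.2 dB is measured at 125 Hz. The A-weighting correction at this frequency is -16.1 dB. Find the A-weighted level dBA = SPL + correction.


A-weighting table: 125 Hz -> -16.1 dB correction
SPL_A = SPL + correction = 64.2 + (-16.1) = 48.1 dBA


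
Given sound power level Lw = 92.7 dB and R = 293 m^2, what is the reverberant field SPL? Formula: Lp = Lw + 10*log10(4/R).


4/R = 4/293 = 0.0136519
Lp = 92.7 + 10*log10(0.0136519) = 74.052 dB


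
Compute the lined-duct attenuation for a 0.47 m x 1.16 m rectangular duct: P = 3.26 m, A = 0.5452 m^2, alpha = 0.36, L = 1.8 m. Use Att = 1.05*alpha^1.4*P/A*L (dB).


alpha^1.4 = 0.36^1.4 = 0.239234
Attenuation rate = 1.05 * alpha^1.4 * P / A
= 1.05 * 0.239234 * 3.26 / 0.5452 = 1.50201 dB/m
Total Att = 1.50201 * 1.8 = 2.7036 dB


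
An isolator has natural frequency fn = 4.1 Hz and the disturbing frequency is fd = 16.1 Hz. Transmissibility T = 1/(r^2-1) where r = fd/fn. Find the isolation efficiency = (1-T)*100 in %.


r = 16.1 / 4.1 = 3.92683
r^2 - 1 = 3.92683^2 - 1 = 14.42
T = 1/14.42 = 0.0693481
Efficiency = (1 - 0.0693481)*100 = 93.065 %


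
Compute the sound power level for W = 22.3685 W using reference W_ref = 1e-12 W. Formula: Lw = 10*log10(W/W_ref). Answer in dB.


W / W_ref = 22.3685 / 1e-12 = 2.23685e+13
Lw = 10 * log10(2.23685e+13) = 133.5 dB


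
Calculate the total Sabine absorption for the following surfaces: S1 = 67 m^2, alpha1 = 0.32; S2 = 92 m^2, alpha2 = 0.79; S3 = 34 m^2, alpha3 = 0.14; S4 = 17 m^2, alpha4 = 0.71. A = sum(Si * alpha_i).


67 * 0.32 = 21.44
92 * 0.79 = 72.68
34 * 0.14 = 4.76
17 * 0.71 = 12.07
A_total = 21.44 + 72.68 + 4.76 + 12.07 = 110.95 m^2


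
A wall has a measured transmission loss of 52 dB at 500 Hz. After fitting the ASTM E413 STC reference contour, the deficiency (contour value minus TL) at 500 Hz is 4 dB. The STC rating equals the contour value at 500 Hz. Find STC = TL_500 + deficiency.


By ASTM E413, STC = value of the fitted reference contour at 500 Hz.
Contour value at 500 Hz = TL_500 + deficiency = 52 + 4 = 56
STC = 56


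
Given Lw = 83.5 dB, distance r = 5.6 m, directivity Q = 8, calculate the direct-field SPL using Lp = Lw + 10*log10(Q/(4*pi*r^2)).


4*pi*r^2 = 4*pi*5.6^2 = 394.081 m^2
Q / (4*pi*r^2) = 8 / 394.081 = 0.0203004
Lp = 83.5 + 10*log10(0.0203004) = 66.575 dB


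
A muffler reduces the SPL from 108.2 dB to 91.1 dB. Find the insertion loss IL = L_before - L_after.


Insertion loss = SPL without muffler - SPL with muffler
IL = 108.2 - 91.1 = 17.1 dB


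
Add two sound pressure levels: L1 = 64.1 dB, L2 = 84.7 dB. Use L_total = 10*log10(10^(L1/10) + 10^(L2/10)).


10^(64.1/10) = 2.5704e+06
10^(84.7/10) = 2.95121e+08
Sum = 2.5704e+06 + 2.95121e+08 = 2.97691e+08
L_total = 10*log10(2.97691e+08) = 84.738 dB


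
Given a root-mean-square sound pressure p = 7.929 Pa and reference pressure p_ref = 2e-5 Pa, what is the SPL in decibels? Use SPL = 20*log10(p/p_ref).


p / p_ref = 7.929 / 2e-5 = 396450
SPL = 20 * log10(396450) = 111.96 dB


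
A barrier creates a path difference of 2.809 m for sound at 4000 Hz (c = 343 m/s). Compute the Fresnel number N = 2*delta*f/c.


N = 2*delta*f/c = 2*delta/lambda, where lambda = c/f
lambda = 343 / 4000 = 0.08575 m
N = 2 * 2.809 / 0.08575 = 65.516


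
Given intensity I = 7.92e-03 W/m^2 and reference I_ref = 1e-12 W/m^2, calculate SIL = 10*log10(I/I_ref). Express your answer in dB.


I / I_ref = 7.92e-03 / 1e-12 = 7.92e+09
SIL = 10 * log10(7.92e+09) = 98.987 dB


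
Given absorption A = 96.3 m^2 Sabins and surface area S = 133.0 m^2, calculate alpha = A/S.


Absorption coefficient = absorbed power / incident power
alpha = A / S = 96.3 / 133.0 = 0.72406


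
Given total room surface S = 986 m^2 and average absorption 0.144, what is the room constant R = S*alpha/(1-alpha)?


R = 986 * 0.144 / (1 - 0.144) = 165.87 m^2


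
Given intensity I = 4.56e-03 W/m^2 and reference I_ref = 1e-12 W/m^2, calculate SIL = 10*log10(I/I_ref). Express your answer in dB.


I / I_ref = 4.56e-03 / 1e-12 = 4.56e+09
SIL = 10 * log10(4.56e+09) = 96.59 dB


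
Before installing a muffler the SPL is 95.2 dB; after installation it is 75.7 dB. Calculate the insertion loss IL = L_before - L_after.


Insertion loss = SPL without muffler - SPL with muffler
IL = 95.2 - 75.7 = 19.5 dB


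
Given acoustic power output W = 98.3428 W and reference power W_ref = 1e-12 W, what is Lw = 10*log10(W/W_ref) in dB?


W / W_ref = 98.3428 / 1e-12 = 9.83428e+13
Lw = 10 * log10(9.83428e+13) = 139.93 dB


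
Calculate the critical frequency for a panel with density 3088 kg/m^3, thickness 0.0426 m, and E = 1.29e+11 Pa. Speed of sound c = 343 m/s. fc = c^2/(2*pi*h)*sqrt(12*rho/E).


12*rho/E = 12*3088/1.29e+11 = 2.87256e-07
sqrt(12*rho/E) = sqrt(2.87256e-07) = 0.000535963
c^2/(2*pi*h) = 343^2/(2*pi*0.0426) = 439540
fc = 439540 * 0.000535963 = 235.58 Hz


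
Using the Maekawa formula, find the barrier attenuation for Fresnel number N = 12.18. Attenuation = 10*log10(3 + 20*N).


3 + 20*N = 3 + 20*12.18 = 246.6
Att = 10*log10(246.6) = 23.92 dB


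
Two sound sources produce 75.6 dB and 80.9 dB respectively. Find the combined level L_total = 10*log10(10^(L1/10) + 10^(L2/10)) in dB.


10^(75.6/10) = 3.63078e+07
10^(80.9/10) = 1.23027e+08
Sum = 3.63078e+07 + 1.23027e+08 = 1.59335e+08
L_total = 10*log10(1.59335e+08) = 82.023 dB


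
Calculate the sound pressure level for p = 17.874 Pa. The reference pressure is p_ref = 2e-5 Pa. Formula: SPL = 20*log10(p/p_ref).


p / p_ref = 17.874 / 2e-5 = 893700
SPL = 20 * log10(893700) = 119.02 dB


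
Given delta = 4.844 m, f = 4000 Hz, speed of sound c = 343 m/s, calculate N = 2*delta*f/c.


N = 2*delta*f/c = 2*delta/lambda, where lambda = c/f
lambda = 343 / 4000 = 0.08575 m
N = 2 * 4.844 / 0.08575 = 112.98


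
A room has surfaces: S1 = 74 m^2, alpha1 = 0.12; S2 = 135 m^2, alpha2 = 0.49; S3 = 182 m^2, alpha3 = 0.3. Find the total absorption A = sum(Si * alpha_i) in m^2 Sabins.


74 * 0.12 = 8.88
135 * 0.49 = 66.15
182 * 0.3 = 54.6
A_total = 8.88 + 66.15 + 54.6 = 129.63 m^2


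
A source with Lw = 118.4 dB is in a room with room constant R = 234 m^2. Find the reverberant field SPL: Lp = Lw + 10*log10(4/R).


4/R = 4/234 = 0.017094
Lp = 118.4 + 10*log10(0.017094) = 100.73 dB


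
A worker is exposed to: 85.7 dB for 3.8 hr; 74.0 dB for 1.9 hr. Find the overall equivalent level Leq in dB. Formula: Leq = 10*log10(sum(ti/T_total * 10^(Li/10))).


T_total = 3.8 + 1.9 = 5.7 hr
(3.8/5.7) * 10^(85.7/10) = 2.4769e+08
(1.9/5.7) * 10^(74.0/10) = 8.37295e+06
Sum = 2.4769e+08 + 8.37295e+06 = 2.56063e+08
Leq = 10*log10(2.56063e+08) = 84.083 dB


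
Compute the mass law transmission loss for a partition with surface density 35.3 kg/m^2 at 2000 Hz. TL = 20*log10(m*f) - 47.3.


m * f = 35.3 * 2000 = 70600
20*log10(70600) = 96.9761 dB
TL = 96.9761 - 47.3 = 49.676 dB


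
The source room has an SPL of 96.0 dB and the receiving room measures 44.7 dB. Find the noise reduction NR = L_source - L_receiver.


NR = L_source - L_receiver (difference between source and receiving room levels)
NR = 96.0 - 44.7 = 51.3 dB


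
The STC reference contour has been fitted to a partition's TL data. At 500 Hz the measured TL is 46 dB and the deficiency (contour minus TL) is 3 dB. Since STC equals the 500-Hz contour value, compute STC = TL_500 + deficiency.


By ASTM E413, STC = value of the fitted reference contour at 500 Hz.
Contour value at 500 Hz = TL_500 + deficiency = 46 + 3 = 49
STC = 49


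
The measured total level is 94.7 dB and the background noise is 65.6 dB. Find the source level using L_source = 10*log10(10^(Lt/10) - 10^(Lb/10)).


10^(94.7/10) = 2.95121e+09
10^(65.6/10) = 3.63078e+06
Difference = 2.95121e+09 - 3.63078e+06 = 2.94758e+09
L_source = 10*log10(2.94758e+09) = 94.695 dB


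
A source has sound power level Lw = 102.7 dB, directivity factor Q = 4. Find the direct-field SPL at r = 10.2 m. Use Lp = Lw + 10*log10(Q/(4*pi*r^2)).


4*pi*r^2 = 4*pi*10.2^2 = 1307.41 m^2
Q / (4*pi*r^2) = 4 / 1307.41 = 0.00305948
Lp = 102.7 + 10*log10(0.00305948) = 77.556 dB


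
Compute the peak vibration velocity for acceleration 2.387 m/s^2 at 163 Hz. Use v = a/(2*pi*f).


omega = 2*pi*f = 2*pi*163 = 1024.16 rad/s
v = a / omega = 2.387 / 1024.16 = 0.0023307 m/s


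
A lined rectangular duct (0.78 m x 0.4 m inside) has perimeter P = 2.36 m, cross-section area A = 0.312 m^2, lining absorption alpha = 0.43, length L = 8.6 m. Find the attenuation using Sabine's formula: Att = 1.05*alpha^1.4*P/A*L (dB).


alpha^1.4 = 0.43^1.4 = 0.3068
Attenuation rate = 1.05 * alpha^1.4 * P / A
= 1.05 * 0.3068 * 2.36 / 0.312 = 2.4367 dB/m
Total Att = 2.4367 * 8.6 = 20.956 dB


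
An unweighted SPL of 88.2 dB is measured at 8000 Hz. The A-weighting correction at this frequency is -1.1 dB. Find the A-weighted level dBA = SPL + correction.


A-weighting table: 8000 Hz -> -1.1 dB correction
SPL_A = SPL + correction = 88.2 + (-1.1) = 87.1 dBA


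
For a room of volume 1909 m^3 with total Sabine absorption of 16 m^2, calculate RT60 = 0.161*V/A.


RT60 = 0.161 * 1909 / 16 = 19.209 s


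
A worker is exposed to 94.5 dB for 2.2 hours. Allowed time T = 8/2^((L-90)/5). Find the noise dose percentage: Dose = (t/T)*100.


T_allowed = 8 / 2^((94.5 - 90)/5) = 4.28709 hr
Dose = 2.2 / 4.28709 * 100 = 51.317 %


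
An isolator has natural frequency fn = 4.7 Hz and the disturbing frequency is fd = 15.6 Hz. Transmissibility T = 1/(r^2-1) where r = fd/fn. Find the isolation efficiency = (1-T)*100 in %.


r = 15.6 / 4.7 = 3.31915
r^2 - 1 = 3.31915^2 - 1 = 10.0168
T = 1/10.0168 = 0.0998323
Efficiency = (1 - 0.0998323)*100 = 90.017 %


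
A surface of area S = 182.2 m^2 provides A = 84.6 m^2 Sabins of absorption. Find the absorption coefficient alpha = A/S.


Absorption coefficient = absorbed power / incident power
alpha = A / S = 84.6 / 182.2 = 0.46432


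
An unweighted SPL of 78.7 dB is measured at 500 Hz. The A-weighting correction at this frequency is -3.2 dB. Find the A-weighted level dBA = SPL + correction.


A-weighting table: 500 Hz -> -3.2 dB correction
SPL_A = SPL + correction = 78.7 + (-3.2) = 75.5 dBA


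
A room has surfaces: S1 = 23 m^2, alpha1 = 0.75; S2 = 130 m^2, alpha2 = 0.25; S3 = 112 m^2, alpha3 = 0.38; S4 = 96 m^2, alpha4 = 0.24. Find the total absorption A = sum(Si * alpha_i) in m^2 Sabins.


23 * 0.75 = 17.25
130 * 0.25 = 32.5
112 * 0.38 = 42.56
96 * 0.24 = 23.04
A_total = 17.25 + 32.5 + 42.56 + 23.04 = 115.35 m^2


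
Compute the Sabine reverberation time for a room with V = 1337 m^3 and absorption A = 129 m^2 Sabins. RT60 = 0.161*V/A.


RT60 = 0.161 * 1337 / 129 = 1.6687 s


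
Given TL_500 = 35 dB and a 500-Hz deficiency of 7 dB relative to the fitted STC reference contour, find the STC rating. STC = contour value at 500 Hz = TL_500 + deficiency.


By ASTM E413, STC = value of the fitted reference contour at 500 Hz.
Contour value at 500 Hz = TL_500 + deficiency = 35 + 7 = 42
STC = 42


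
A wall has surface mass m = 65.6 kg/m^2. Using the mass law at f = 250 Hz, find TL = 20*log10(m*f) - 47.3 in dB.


m * f = 65.6 * 250 = 16400
20*log10(16400) = 84.2969 dB
TL = 84.2969 - 47.3 = 36.997 dB


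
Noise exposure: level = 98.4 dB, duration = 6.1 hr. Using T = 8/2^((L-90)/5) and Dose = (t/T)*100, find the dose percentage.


T_allowed = 8 / 2^((98.4 - 90)/5) = 2.49666 hr
Dose = 6.1 / 2.49666 * 100 = 244.33 %


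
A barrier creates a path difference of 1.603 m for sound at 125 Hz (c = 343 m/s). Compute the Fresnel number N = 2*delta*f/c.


N = 2*delta*f/c = 2*delta/lambda, where lambda = c/f
lambda = 343 / 125 = 2.744 m
N = 2 * 1.603 / 2.744 = 1.1684


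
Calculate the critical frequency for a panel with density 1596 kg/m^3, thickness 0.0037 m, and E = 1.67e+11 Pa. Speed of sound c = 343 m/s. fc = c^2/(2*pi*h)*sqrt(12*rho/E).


12*rho/E = 12*1596/1.67e+11 = 1.14683e-07
sqrt(12*rho/E) = sqrt(1.14683e-07) = 0.000338649
c^2/(2*pi*h) = 343^2/(2*pi*0.0037) = 5.06065e+06
fc = 5.06065e+06 * 0.000338649 = 1713.8 Hz
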